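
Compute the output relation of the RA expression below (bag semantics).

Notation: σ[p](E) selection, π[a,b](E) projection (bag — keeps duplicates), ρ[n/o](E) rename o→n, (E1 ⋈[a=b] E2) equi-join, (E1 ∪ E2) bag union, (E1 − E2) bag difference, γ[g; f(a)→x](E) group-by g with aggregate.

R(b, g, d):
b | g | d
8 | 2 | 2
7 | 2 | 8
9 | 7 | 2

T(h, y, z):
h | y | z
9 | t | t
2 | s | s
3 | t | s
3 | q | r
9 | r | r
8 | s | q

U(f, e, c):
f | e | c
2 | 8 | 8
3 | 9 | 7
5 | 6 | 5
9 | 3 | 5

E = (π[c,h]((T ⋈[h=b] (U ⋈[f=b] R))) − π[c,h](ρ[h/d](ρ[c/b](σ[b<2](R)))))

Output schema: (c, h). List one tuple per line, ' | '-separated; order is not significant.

Stepwise |·|:
  T → 6
  U → 4
  R → 3
  (U ⋈[f=b] R) → 1
  (T ⋈[h=b] (U ⋈[f=b] R)) → 2
  π[c,h]((T ⋈[h=b] (U ⋈[f=b] R))) → 2
  R → 3
  σ[b<2](R) → 0
  ρ[c/b](σ[b<2](R)) → 0
  ρ[h/d](ρ[c/b](σ[b<2](R))) → 0
  π[c,h](ρ[h/d](ρ[c/b](σ[b<2](R)))) → 0
  (π[c,h]((T ⋈[h=b] (U ⋈[f=b] R))) − π[c,h](ρ[h/d](ρ[c/b](σ[b<2](R))))) → 2

== RESULT ==
c | h
5 | 9
5 | 9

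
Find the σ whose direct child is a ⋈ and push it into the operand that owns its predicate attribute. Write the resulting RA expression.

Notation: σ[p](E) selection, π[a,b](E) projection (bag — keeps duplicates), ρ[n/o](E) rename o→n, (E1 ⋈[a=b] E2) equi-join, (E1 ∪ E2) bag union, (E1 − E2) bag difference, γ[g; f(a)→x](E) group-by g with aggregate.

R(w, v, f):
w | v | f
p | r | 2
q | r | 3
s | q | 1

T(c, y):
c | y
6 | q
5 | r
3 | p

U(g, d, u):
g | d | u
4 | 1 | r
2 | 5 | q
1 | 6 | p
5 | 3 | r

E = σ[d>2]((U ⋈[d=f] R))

σ filters on d, owned by the left side.
E' = (σ[d>2](U) ⋈[d=f] R)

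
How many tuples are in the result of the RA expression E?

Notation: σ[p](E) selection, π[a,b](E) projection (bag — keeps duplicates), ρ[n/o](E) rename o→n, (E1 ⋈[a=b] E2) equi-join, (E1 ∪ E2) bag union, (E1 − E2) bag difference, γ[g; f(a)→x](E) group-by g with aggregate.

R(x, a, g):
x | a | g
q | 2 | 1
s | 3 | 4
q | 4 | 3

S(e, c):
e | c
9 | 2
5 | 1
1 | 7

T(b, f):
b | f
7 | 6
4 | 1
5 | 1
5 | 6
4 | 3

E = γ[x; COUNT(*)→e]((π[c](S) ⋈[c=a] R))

Row counts bottom-up:
  S → 3
  π[c](S) → 3
  R → 3
  (π[c](S) ⋈[c=a] R) → 1
  γ[x; COUNT(*)→e]((π[c](S) ⋈[c=a] R)) → 1

|E| = 1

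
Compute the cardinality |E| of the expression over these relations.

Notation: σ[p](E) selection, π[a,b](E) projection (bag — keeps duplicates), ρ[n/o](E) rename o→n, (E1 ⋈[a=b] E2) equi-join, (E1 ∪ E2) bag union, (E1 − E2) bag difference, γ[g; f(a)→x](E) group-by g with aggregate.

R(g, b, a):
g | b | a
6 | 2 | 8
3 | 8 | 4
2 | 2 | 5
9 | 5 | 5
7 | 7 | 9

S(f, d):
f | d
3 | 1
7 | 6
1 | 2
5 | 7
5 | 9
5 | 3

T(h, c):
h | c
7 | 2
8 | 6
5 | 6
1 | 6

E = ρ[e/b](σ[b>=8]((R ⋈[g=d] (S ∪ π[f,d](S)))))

Per-node cardinality:
  R → 5
  S → 6
  S → 6
  π[f,d](S) → 6
  (S ∪ π[f,d](S)) → 12
  (R ⋈[g=d] (S ∪ π[f,d](S))) → 10
  σ[b>=8]((R ⋈[g=d] (S ∪ π[f,d](S)))) → 2
  ρ[e/b](σ[b>=8]((R ⋈[g=d] (S ∪ π[f,d](S))))) → 2

|E| = 2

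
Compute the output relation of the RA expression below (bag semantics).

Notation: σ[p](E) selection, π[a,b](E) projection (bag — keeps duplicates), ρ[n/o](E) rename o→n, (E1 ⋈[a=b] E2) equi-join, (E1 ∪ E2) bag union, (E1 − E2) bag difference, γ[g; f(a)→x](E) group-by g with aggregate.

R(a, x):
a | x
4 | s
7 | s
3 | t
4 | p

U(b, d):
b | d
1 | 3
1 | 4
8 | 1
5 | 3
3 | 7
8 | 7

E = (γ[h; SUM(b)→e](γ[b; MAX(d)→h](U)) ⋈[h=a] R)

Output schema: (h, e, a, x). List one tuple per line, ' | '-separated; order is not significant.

Row counts bottom-up:
  U → 6
  γ[b; MAX(d)→h](U) → 4
  γ[h; SUM(b)→e](γ[b; MAX(d)→h](U)) → 3
  R → 4
  (γ[h; SUM(b)→e](γ[b; MAX(d)→h](U)) ⋈[h=a] R) → 4

== RESULT ==
h | e | a | x
3 | 5 | 3 | t
4 | 1 | 4 | p
4 | 1 | 4 | s
7 | 11 | 7 | s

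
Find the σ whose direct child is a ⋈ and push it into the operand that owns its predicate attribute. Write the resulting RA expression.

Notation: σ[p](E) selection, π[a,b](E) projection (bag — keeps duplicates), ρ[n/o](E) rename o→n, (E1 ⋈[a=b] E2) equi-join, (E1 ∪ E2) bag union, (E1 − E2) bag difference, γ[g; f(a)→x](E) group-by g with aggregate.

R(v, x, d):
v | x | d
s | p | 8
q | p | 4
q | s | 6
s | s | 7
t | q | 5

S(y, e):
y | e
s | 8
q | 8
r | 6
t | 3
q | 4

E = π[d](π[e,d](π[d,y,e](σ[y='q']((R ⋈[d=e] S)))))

σ filters on y, owned by the right side.
E' = π[d](π[e,d](π[d,y,e]((R ⋈[d=e] σ[y='q'](S)))))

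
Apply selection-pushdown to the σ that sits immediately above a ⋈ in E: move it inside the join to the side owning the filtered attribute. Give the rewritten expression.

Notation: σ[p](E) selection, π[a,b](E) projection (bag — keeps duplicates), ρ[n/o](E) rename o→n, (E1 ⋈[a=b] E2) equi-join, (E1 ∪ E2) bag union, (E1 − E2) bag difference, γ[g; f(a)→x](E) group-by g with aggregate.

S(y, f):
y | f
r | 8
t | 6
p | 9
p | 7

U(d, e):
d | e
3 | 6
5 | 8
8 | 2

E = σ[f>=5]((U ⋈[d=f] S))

σ filters on f, owned by the right side.
E' = (U ⋈[d=f] σ[f>=5](S))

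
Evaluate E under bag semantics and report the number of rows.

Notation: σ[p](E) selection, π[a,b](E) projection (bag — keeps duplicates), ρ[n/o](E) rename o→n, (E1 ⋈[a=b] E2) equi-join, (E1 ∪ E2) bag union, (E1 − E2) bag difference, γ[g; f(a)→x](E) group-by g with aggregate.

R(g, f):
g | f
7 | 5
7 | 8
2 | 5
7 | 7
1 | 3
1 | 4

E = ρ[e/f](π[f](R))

Subexpression sizes:
  R → 6
  π[f](R) → 6
  ρ[e/f](π[f](R)) → 6

|E| = 6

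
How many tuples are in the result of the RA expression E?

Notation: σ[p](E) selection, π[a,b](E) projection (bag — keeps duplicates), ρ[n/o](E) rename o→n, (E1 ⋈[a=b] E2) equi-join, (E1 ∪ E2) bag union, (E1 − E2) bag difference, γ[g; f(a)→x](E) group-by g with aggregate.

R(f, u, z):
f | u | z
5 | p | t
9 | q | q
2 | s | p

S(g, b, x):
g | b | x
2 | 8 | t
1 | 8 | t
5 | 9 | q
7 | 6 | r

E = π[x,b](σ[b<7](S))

Subexpression sizes:
  S → 4
  σ[b<7](S) → 1
  π[x,b](σ[b<7](S)) → 1

|E| = 1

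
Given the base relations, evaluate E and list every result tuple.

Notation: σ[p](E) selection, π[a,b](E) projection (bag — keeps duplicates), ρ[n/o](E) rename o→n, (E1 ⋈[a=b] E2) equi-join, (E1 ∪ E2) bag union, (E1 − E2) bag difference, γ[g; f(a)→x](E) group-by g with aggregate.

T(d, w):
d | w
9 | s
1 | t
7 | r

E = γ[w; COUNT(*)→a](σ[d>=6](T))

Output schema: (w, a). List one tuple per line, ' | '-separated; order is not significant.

Per-node cardinality:
  T → 3
  σ[d>=6](T) → 2
  γ[w; COUNT(*)→a](σ[d>=6](T)) → 2

== RESULT ==
w | a
r | 1
s | 1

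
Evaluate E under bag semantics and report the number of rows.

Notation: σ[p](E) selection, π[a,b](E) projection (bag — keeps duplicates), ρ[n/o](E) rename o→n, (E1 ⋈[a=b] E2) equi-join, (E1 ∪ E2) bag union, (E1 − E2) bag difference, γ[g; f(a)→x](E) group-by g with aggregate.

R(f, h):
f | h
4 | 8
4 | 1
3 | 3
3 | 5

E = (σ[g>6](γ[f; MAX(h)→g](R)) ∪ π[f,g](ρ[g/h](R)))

Per-node cardinality:
  R → 4
  γ[f; MAX(h)→g](R) → 2
  σ[g>6](γ[f; MAX(h)→g](R)) → 1
  R → 4
  ρ[g/h](R) → 4
  π[f,g](ρ[g/h](R)) → 4
  (σ[g>6](γ[f; MAX(h)→g](R)) ∪ π[f,g](ρ[g/h](R))) → 5

|E| = 5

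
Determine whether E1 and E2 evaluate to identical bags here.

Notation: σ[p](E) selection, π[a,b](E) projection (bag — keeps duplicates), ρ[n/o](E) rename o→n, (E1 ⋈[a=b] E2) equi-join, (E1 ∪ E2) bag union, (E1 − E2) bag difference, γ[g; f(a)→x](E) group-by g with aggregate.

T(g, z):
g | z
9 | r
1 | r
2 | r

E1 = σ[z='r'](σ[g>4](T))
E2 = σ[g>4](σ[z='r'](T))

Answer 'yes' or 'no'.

E1 row counts bottom-up:
  T → 3
  σ[g>4](T) → 1
  σ[z='r'](σ[g>4](T)) → 1
E2 row counts bottom-up:
  T → 3
  σ[z='r'](T) → 3
  σ[g>4](σ[z='r'](T)) → 1

E1 and E2 produce the same multiset:
g | z
9 | r

yes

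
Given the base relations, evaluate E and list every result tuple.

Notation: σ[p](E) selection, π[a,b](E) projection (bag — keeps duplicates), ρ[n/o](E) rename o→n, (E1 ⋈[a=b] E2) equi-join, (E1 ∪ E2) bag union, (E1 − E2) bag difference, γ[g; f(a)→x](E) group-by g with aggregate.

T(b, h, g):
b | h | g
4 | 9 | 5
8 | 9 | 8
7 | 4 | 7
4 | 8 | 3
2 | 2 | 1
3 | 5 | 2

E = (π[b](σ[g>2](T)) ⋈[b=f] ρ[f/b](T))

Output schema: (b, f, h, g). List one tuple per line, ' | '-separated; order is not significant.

Row counts bottom-up:
  T → 6
  σ[g>2](T) → 4
  π[b](σ[g>2](T)) → 4
  T → 6
  ρ[f/b](T) → 6
  (π[b](σ[g>2](T)) ⋈[b=f] ρ[f/b](T)) → 6

== RESULT ==
b | f | h | g
4 | 4 | 8 | 3
4 | 4 | 8 | 3
4 | 4 | 9 | 5
4 | 4 | 9 | 5
7 | 7 | 4 | 7
8 | 8 | 9 | 8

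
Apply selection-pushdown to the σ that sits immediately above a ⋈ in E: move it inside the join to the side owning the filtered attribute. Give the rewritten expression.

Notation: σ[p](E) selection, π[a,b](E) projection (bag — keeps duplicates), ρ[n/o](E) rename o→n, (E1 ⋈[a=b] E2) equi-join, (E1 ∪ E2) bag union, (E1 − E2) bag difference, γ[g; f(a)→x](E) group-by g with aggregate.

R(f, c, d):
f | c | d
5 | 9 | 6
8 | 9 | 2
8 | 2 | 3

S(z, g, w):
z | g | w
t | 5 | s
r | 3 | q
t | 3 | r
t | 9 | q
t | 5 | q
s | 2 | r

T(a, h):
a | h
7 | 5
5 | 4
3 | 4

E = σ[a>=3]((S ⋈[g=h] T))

σ filters on a, owned by the right side.
E' = (S ⋈[g=h] σ[a>=3](T))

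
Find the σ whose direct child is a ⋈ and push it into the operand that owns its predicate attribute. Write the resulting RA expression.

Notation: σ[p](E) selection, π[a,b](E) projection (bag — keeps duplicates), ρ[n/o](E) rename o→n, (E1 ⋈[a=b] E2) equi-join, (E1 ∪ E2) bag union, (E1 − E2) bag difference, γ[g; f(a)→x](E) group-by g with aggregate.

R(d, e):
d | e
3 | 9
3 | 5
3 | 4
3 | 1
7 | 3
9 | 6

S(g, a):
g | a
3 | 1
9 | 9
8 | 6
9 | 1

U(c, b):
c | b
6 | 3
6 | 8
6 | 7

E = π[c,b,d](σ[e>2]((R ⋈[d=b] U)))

σ filters on e, owned by the left side.
E' = π[c,b,d]((σ[e>2](R) ⋈[d=b] U))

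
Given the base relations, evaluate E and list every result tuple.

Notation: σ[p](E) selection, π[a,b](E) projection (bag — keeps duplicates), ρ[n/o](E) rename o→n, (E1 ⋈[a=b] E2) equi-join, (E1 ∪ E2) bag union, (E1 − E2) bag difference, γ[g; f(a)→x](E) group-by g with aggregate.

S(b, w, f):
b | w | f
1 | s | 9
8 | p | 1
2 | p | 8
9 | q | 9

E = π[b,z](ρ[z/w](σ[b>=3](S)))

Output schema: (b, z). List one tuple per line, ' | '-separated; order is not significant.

Stepwise |·|:
  S → 4
  σ[b>=3](S) → 2
  ρ[z/w](σ[b>=3](S)) → 2
  π[b,z](ρ[z/w](σ[b>=3](S))) → 2

== RESULT ==
b | z
8 | p
9 | q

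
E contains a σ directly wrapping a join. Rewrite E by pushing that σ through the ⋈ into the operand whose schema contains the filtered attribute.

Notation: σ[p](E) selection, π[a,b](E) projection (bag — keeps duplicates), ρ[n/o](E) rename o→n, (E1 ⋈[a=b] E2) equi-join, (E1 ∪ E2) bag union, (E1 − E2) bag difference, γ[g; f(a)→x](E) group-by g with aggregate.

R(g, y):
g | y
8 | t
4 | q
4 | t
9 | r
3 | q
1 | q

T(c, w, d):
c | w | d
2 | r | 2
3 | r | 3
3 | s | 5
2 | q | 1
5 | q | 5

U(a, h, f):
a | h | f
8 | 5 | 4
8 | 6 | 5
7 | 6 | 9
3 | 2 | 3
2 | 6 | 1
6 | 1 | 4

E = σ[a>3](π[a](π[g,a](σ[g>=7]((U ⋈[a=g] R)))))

σ filters on g, owned by the right side.
E' = σ[a>3](π[a](π[g,a]((U ⋈[a=g] σ[g>=7](R)))))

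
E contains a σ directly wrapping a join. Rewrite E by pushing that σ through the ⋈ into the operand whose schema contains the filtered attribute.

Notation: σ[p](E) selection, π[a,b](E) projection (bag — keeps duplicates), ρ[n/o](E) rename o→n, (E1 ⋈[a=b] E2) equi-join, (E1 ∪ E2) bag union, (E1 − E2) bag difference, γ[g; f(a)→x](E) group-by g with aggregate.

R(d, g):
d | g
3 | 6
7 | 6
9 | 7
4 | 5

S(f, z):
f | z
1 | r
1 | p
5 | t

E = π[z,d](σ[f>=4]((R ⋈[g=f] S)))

σ filters on f, owned by the right side.
E' = π[z,d]((R ⋈[g=f] σ[f>=4](S)))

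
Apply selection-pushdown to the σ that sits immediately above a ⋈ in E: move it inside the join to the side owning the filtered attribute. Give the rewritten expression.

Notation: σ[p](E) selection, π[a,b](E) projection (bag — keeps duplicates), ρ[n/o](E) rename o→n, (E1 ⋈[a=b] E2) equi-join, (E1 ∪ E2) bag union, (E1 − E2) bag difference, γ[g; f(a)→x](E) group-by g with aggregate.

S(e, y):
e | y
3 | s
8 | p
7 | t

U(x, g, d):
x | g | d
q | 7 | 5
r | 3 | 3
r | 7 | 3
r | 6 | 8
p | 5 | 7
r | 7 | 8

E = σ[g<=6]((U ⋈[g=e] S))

σ filters on g, owned by the left side.
E' = (σ[g<=6](U) ⋈[g=e] S)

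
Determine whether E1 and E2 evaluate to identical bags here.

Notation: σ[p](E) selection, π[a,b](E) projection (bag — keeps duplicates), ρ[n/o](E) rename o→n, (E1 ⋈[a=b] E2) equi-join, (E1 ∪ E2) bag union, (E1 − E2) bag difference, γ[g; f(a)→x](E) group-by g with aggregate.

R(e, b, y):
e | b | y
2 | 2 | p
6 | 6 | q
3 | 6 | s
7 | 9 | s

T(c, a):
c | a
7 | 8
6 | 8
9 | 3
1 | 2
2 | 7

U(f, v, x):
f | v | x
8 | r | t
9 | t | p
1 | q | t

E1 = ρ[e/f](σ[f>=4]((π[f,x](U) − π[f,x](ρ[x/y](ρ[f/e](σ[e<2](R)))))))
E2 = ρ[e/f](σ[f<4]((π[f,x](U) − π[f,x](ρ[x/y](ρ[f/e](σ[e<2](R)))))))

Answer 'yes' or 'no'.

E1 subexpression sizes:
  U → 3
  π[f,x](U) → 3
  R → 4
  σ[e<2](R) → 0
  ρ[f/e](σ[e<2](R)) → 0
  ρ[x/y](ρ[f/e](σ[e<2](R))) → 0
  π[f,x](ρ[x/y](ρ[f/e](σ[e<2](R)))) → 0
  (π[f,x](U) − π[f,x](ρ[x/y](ρ[f/e](σ[e<2](R))))) → 3
  σ[f>=4]((π[f,x](U) − π[f,x](ρ[x/y](ρ[f/e](σ[e<2](R)))))) → 2
  ρ[e/f](σ[f>=4]((π[f,x](U) − π[f,x](ρ[x/y](ρ[f/e](σ[e<2](R))))))) → 2
E2 subexpression sizes:
  U → 3
  π[f,x](U) → 3
  R → 4
  σ[e<2](R) → 0
  ρ[f/e](σ[e<2](R)) → 0
  ρ[x/y](ρ[f/e](σ[e<2](R))) → 0
  π[f,x](ρ[x/y](ρ[f/e](σ[e<2](R)))) → 0
  (π[f,x](U) − π[f,x](ρ[x/y](ρ[f/e](σ[e<2](R))))) → 3
  σ[f<4]((π[f,x](U) − π[f,x](ρ[x/y](ρ[f/e](σ[e<2](R)))))) → 1
  ρ[e/f](σ[f<4]((π[f,x](U) − π[f,x](ρ[x/y](ρ[f/e](σ[e<2](R))))))) → 1

E1 result:
e | x
8 | t
9 | p
E2 result:
e | x
1 | t
Witness: (8, 't') appears 1× in E1 but 0× in E2.

no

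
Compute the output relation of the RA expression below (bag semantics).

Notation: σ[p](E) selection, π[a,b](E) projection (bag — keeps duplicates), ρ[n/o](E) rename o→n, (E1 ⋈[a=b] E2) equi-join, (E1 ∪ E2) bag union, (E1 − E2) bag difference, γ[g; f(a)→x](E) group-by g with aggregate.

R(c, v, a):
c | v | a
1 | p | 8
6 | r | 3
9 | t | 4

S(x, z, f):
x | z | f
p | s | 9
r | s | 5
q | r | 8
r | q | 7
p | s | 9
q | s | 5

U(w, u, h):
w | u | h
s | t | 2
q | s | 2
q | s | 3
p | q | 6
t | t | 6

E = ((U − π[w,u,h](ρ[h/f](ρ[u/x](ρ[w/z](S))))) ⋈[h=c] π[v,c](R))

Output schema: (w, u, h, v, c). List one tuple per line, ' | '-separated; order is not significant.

Row counts bottom-up:
  U → 5
  S → 6
  ρ[w/z](S) → 6
  ρ[u/x](ρ[w/z](S)) → 6
  ρ[h/f](ρ[u/x](ρ[w/z](S))) → 6
  π[w,u,h](ρ[h/f](ρ[u/x](ρ[w/z](S)))) → 6
  (U − π[w,u,h](ρ[h/f](ρ[u/x](ρ[w/z](S))))) → 5
  R → 3
  π[v,c](R) → 3
  ((U − π[w,u,h](ρ[h/f](ρ[u/x](ρ[w/z](S))))) ⋈[h=c] π[v,c](R)) → 2

== RESULT ==
w | u | h | v | c
p | q | 6 | r | 6
t | t | 6 | r | 6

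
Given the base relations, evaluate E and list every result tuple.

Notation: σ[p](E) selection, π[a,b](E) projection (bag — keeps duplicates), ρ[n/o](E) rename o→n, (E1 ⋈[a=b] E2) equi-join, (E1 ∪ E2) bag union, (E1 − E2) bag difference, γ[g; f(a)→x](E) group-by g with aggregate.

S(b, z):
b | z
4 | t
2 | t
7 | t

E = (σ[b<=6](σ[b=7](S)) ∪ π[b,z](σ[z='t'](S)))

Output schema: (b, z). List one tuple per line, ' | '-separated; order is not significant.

Subexpression sizes:
  S → 3
  σ[b=7](S) → 1
  σ[b<=6](σ[b=7](S)) → 0
  S → 3
  σ[z='t'](S) → 3
  π[b,z](σ[z='t'](S)) → 3
  (σ[b<=6](σ[b=7](S)) ∪ π[b,z](σ[z='t'](S))) → 3

== RESULT ==
b | z
2 | t
4 | t
7 | t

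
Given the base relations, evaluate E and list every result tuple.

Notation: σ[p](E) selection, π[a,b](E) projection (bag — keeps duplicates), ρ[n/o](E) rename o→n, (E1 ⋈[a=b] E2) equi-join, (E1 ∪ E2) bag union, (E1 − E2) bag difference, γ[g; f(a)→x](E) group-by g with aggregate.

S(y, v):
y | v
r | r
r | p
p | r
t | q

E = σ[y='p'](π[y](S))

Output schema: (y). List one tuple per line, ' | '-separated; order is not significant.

Subexpression sizes:
  S → 4
  π[y](S) → 4
  σ[y='p'](π[y](S)) → 1

== RESULT ==
y
p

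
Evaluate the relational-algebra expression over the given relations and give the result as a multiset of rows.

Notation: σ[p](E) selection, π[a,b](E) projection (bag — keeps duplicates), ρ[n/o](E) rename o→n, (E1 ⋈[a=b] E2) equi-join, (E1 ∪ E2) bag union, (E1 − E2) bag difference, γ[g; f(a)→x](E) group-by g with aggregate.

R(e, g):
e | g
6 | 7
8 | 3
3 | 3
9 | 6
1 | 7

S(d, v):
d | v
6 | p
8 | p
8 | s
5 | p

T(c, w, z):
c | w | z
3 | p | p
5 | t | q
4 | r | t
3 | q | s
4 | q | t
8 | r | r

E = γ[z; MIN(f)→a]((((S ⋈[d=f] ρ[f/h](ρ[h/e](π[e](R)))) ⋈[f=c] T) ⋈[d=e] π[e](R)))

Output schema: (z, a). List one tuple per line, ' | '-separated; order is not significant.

Per-node cardinality:
  S → 4
  R → 5
  π[e](R) → 5
  ρ[h/e](π[e](R)) → 5
  ρ[f/h](ρ[h/e](π[e](R))) → 5
  (S ⋈[d=f] ρ[f/h](ρ[h/e](π[e](R)))) → 3
  T → 6
  ((S ⋈[d=f] ρ[f/h](ρ[h/e](π[e](R)))) ⋈[f=c] T) → 2
  R → 5
  π[e](R) → 5
  (((S ⋈[d=f] ρ[f/h](ρ[h/e](π[e](R)))) ⋈[f=c] T) ⋈[d=e] π[e](R)) → 2
  γ[z; MIN(f)→a]((((S ⋈[d=f] ρ[f/h](ρ[h/e](π[e](R)))) ⋈[f=c] T) ⋈[d=e] π[e](R))) → 1

== RESULT ==
z | a
r | 8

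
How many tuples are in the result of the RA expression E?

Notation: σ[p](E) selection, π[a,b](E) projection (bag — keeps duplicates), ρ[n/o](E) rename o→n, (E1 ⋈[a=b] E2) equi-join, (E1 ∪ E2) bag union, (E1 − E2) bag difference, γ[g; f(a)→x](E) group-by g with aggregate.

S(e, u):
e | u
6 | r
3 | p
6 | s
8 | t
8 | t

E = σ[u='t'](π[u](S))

Row counts bottom-up:
  S → 5
  π[u](S) → 5
  σ[u='t'](π[u](S)) → 2

|E| = 2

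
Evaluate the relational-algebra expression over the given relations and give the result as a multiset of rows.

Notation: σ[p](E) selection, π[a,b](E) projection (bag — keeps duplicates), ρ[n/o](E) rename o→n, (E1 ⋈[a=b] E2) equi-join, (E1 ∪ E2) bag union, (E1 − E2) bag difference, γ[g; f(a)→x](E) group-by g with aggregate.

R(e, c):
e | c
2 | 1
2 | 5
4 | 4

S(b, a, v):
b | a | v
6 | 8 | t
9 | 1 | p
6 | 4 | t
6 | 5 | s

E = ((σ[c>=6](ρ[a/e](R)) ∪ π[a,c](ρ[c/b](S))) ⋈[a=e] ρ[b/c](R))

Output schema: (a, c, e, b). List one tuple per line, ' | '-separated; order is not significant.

Row counts bottom-up:
  R → 3
  ρ[a/e](R) → 3
  σ[c>=6](ρ[a/e](R)) → 0
  S → 4
  ρ[c/b](S) → 4
  π[a,c](ρ[c/b](S)) → 4
  (σ[c>=6](ρ[a/e](R)) ∪ π[a,c](ρ[c/b](S))) → 4
  R → 3
  ρ[b/c](R) → 3
  ((σ[c>=6](ρ[a/e](R)) ∪ π[a,c](ρ[c/b](S))) ⋈[a=e] ρ[b/c](R)) → 1

== RESULT ==
a | c | e | b
4 | 6 | 4 | 4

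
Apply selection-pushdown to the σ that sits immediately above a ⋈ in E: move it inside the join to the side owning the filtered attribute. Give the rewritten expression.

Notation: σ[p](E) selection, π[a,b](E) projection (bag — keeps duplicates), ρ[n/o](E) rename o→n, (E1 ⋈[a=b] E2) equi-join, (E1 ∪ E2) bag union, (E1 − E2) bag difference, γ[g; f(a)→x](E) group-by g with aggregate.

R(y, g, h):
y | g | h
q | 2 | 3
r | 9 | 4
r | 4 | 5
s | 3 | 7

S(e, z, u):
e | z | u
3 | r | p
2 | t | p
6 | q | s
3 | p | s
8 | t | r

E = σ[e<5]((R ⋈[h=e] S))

σ filters on e, owned by the right side.
E' = (R ⋈[h=e] σ[e<5](S))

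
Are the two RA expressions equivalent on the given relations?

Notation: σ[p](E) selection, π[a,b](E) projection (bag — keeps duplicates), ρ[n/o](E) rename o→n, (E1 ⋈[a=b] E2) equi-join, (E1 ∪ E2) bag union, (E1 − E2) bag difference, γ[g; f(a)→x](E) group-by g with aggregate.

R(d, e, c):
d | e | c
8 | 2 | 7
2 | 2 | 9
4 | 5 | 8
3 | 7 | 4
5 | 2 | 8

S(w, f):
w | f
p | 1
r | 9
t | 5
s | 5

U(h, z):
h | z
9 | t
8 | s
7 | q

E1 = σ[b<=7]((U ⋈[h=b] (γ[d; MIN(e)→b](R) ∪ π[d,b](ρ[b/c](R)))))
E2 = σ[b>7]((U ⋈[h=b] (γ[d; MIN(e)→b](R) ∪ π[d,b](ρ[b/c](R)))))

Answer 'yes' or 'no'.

E1 stepwise |·|:
  U → 3
  R → 5
  γ[d; MIN(e)→b](R) → 5
  R → 5
  ρ[b/c](R) → 5
  π[d,b](ρ[b/c](R)) → 5
  (γ[d; MIN(e)→b](R) ∪ π[d,b](ρ[b/c](R))) → 10
  (U ⋈[h=b] (γ[d; MIN(e)→b](R) ∪ π[d,b](ρ[b/c](R)))) → 5
  σ[b<=7]((U ⋈[h=b] (γ[d; MIN(e)→b](R) ∪ π[d,b](ρ[b/c](R))))) → 2
E2 stepwise |·|:
  U → 3
  R → 5
  γ[d; MIN(e)→b](R) → 5
  R → 5
  ρ[b/c](R) → 5
  π[d,b](ρ[b/c](R)) → 5
  (γ[d; MIN(e)→b](R) ∪ π[d,b](ρ[b/c](R))) → 10
  (U ⋈[h=b] (γ[d; MIN(e)→b](R) ∪ π[d,b](ρ[b/c](R)))) → 5
  σ[b>7]((U ⋈[h=b] (γ[d; MIN(e)→b](R) ∪ π[d,b](ρ[b/c](R))))) → 3

E1 result:
h | z | d | b
7 | q | 3 | 7
7 | q | 8 | 7
E2 result:
h | z | d | b
8 | s | 4 | 8
8 | s | 5 | 8
9 | t | 2 | 9
Witness: (7, 'q', 8, 7) appears 1× in E1 but 0× in E2.

no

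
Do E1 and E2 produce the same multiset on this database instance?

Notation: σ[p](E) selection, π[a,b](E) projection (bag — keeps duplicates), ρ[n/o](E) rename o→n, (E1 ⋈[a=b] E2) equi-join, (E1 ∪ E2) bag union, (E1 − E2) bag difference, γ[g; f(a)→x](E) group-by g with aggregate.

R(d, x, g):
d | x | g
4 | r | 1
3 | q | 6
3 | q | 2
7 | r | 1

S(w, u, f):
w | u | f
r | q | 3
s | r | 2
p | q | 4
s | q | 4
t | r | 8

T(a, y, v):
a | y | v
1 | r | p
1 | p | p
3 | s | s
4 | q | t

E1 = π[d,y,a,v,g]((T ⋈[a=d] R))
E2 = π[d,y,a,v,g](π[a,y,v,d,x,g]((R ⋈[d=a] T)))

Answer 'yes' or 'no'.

E1 stepwise |·|:
  T → 4
  R → 4
  (T ⋈[a=d] R) → 3
  π[d,y,a,v,g]((T ⋈[a=d] R)) → 3
E2 stepwise |·|:
  R → 4
  T → 4
  (R ⋈[d=a] T) → 3
  π[a,y,v,d,x,g]((R ⋈[d=a] T)) → 3
  π[d,y,a,v,g](π[a,y,v,d,x,g]((R ⋈[d=a] T))) → 3

E1 and E2 produce the same multiset:
d | y | a | v | g
3 | s | 3 | s | 2
3 | s | 3 | s | 6
4 | q | 4 | t | 1

yes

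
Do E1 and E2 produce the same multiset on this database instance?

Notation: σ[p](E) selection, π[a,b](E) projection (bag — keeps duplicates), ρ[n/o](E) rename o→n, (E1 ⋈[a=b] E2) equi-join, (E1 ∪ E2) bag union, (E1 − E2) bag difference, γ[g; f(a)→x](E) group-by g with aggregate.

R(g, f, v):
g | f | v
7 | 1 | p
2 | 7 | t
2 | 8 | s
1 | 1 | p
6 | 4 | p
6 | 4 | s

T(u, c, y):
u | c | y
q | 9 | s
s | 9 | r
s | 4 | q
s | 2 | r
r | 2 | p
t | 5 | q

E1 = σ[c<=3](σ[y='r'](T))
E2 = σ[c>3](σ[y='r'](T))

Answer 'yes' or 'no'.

E1 row counts bottom-up:
  T → 6
  σ[y='r'](T) → 2
  σ[c<=3](σ[y='r'](T)) → 1
E2 row counts bottom-up:
  T → 6
  σ[y='r'](T) → 2
  σ[c>3](σ[y='r'](T)) → 1

E1 result:
u | c | y
s | 2 | r
E2 result:
u | c | y
s | 9 | r
Witness: ('s', 2, 'r') appears 1× in E1 but 0× in E2.

no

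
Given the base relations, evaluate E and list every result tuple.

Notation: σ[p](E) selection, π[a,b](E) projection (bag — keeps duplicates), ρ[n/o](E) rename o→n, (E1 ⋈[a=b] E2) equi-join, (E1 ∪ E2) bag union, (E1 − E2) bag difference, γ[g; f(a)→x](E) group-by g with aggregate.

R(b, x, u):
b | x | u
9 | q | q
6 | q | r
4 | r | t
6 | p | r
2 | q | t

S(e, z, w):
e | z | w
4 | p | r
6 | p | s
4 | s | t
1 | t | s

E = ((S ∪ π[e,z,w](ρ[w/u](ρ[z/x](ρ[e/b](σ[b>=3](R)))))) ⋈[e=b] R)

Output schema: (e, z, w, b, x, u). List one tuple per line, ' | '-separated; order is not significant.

Per-node cardinality:
  S → 4
  R → 5
  σ[b>=3](R) → 4
  ρ[e/b](σ[b>=3](R)) → 4
  ρ[z/x](ρ[e/b](σ[b>=3](R))) → 4
  ρ[w/u](ρ[z/x](ρ[e/b](σ[b>=3](R)))) → 4
  π[e,z,w](ρ[w/u](ρ[z/x](ρ[e/b](σ[b>=3](R))))) → 4
  (S ∪ π[e,z,w](ρ[w/u](ρ[z/x](ρ[e/b](σ[b>=3](R)))))) → 8
  R → 5
  ((S ∪ π[e,z,w](ρ[w/u](ρ[z/x](ρ[e/b](σ[b>=3](R)))))) ⋈[e=b] R) → 10

== RESULT ==
e | z | w | b | x | u
4 | p | r | 4 | r | t
4 | r | t | 4 | r | t
4 | s | t | 4 | r | t
6 | p | r | 6 | p | r
6 | p | r | 6 | q | r
6 | p | s | 6 | p | r
6 | p | s | 6 | q | r
6 | q | r | 6 | p | r
6 | q | r | 6 | q | r
9 | q | q | 9 | q | q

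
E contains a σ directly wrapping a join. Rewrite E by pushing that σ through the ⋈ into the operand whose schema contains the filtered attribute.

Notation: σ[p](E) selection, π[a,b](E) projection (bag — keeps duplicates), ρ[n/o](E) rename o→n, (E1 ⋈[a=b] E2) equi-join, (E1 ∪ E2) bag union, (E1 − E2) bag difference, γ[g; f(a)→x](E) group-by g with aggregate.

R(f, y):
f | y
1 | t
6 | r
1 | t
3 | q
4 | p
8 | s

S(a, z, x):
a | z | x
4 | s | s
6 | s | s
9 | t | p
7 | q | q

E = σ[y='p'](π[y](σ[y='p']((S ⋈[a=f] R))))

σ filters on y, owned by the right side.
E' = σ[y='p'](π[y]((S ⋈[a=f] σ[y='p'](R))))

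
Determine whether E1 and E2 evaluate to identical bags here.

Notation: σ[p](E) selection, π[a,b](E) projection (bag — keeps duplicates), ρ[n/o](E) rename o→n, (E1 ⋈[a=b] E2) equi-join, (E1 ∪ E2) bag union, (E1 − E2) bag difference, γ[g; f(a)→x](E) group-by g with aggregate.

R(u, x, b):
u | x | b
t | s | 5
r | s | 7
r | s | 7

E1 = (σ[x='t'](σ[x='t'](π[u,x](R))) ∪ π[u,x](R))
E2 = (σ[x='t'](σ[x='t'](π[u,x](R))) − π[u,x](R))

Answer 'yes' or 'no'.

E1 per-node cardinality:
  R → 3
  π[u,x](R) → 3
  σ[x='t'](π[u,x](R)) → 0
  σ[x='t'](σ[x='t'](π[u,x](R))) → 0
  R → 3
  π[u,x](R) → 3
  (σ[x='t'](σ[x='t'](π[u,x](R))) ∪ π[u,x](R)) → 3
E2 per-node cardinality:
  R → 3
  π[u,x](R) → 3
  σ[x='t'](π[u,x](R)) → 0
  σ[x='t'](σ[x='t'](π[u,x](R))) → 0
  R → 3
  π[u,x](R) → 3
  (σ[x='t'](σ[x='t'](π[u,x](R))) − π[u,x](R)) → 0

E1 result:
u | x
r | s
r | s
t | s
E2 result:
u | x
(0 rows)
Witness: ('t', 's') appears 1× in E1 but 0× in E2.

no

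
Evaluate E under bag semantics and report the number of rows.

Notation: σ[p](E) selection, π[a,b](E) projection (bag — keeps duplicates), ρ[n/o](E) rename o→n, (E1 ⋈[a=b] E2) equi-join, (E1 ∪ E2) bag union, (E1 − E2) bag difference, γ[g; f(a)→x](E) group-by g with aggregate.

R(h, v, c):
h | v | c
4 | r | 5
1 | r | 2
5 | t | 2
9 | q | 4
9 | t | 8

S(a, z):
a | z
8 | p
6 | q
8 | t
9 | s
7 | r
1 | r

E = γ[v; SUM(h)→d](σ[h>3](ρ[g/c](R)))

Stepwise |·|:
  R → 5
  ρ[g/c](R) → 5
  σ[h>3](ρ[g/c](R)) → 4
  γ[v; SUM(h)→d](σ[h>3](ρ[g/c](R))) → 3

|E| = 3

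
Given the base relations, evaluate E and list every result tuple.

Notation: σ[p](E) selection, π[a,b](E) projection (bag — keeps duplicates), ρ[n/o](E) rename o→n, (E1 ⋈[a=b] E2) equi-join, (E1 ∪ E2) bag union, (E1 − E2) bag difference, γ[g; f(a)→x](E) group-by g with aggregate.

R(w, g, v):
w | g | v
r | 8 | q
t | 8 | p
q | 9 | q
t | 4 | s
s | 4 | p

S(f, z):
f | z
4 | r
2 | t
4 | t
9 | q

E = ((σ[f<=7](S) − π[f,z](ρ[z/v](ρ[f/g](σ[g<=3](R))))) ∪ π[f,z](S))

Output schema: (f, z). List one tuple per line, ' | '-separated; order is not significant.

Stepwise |·|:
  S → 4
  σ[f<=7](S) → 3
  R → 5
  σ[g<=3](R) → 0
  ρ[f/g](σ[g<=3](R)) → 0
  ρ[z/v](ρ[f/g](σ[g<=3](R))) → 0
  π[f,z](ρ[z/v](ρ[f/g](σ[g<=3](R)))) → 0
  (σ[f<=7](S) − π[f,z](ρ[z/v](ρ[f/g](σ[g<=3](R))))) → 3
  S → 4
  π[f,z](S) → 4
  ((σ[f<=7](S) − π[f,z](ρ[z/v](ρ[f/g](σ[g<=3](R))))) ∪ π[f,z](S)) → 7

== RESULT ==
f | z
2 | t
2 | t
4 | r
4 | r
4 | t
4 | t
9 | q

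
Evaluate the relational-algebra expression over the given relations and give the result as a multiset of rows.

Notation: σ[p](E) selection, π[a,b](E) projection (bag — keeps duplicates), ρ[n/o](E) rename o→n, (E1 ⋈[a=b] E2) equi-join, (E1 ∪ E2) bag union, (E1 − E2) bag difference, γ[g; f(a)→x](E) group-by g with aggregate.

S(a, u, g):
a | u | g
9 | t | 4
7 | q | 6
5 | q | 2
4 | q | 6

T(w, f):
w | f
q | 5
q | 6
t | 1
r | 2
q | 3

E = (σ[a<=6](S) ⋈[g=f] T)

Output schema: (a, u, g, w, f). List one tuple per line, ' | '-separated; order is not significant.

Row counts bottom-up:
  S → 4
  σ[a<=6](S) → 2
  T → 5
  (σ[a<=6](S) ⋈[g=f] T) → 2

== RESULT ==
a | u | g | w | f
4 | q | 6 | q | 6
5 | q | 2 | r | 2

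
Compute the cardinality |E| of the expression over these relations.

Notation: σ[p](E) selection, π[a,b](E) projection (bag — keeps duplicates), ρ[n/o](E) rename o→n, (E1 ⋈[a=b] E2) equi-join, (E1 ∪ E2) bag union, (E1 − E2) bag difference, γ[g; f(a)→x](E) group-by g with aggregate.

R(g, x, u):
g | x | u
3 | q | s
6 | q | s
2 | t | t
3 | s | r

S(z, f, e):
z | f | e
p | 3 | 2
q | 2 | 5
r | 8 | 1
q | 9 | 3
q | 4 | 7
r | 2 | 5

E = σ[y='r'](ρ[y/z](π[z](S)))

Row counts bottom-up:
  S → 6
  π[z](S) → 6
  ρ[y/z](π[z](S)) → 6
  σ[y='r'](ρ[y/z](π[z](S))) → 2

|E| = 2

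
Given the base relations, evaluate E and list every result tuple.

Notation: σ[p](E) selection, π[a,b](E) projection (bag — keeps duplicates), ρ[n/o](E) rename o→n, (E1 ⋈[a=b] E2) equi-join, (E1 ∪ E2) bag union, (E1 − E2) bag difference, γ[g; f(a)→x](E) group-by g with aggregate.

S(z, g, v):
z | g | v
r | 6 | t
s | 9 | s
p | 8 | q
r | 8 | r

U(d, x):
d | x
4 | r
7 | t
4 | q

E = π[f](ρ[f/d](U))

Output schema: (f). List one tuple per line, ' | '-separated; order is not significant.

Stepwise |·|:
  U → 3
  ρ[f/d](U) → 3
  π[f](ρ[f/d](U)) → 3

== RESULT ==
f
4
4
7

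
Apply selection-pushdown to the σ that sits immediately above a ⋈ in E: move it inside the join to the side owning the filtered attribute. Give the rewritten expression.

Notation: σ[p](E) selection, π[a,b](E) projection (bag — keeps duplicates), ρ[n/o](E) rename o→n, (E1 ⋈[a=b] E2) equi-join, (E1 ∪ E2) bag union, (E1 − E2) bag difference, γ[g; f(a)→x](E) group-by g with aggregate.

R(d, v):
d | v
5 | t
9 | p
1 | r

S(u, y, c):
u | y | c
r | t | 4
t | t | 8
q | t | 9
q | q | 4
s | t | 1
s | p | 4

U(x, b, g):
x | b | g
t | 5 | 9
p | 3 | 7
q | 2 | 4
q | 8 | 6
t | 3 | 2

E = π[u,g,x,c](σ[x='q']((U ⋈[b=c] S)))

σ filters on x, owned by the left side.
E' = π[u,g,x,c]((σ[x='q'](U) ⋈[b=c] S))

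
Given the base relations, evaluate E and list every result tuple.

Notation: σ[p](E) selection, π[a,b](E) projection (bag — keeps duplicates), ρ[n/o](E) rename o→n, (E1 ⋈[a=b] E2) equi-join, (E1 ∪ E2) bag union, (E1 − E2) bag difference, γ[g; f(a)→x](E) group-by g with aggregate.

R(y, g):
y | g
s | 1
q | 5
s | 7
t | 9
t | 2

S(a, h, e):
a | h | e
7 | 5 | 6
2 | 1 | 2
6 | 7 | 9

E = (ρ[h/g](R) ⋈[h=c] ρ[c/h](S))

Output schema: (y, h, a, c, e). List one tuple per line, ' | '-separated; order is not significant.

Per-node cardinality:
  R → 5
  ρ[h/g](R) → 5
  S → 3
  ρ[c/h](S) → 3
  (ρ[h/g](R) ⋈[h=c] ρ[c/h](S)) → 3

== RESULT ==
y | h | a | c | e
q | 5 | 7 | 5 | 6
s | 1 | 2 | 1 | 2
s | 7 | 6 | 7 | 9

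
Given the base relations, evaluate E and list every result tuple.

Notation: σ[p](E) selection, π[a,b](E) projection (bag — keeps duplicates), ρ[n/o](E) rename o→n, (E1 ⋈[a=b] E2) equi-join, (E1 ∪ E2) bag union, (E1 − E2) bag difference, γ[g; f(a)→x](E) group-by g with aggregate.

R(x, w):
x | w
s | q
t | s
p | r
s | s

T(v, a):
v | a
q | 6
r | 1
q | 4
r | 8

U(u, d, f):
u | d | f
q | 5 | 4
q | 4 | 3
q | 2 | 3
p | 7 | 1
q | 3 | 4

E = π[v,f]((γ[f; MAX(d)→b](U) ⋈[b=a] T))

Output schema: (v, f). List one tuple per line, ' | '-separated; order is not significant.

Per-node cardinality:
  U → 5
  γ[f; MAX(d)→b](U) → 3
  T → 4
  (γ[f; MAX(d)→b](U) ⋈[b=a] T) → 1
  π[v,f]((γ[f; MAX(d)→b](U) ⋈[b=a] T)) → 1

== RESULT ==
v | f
q | 3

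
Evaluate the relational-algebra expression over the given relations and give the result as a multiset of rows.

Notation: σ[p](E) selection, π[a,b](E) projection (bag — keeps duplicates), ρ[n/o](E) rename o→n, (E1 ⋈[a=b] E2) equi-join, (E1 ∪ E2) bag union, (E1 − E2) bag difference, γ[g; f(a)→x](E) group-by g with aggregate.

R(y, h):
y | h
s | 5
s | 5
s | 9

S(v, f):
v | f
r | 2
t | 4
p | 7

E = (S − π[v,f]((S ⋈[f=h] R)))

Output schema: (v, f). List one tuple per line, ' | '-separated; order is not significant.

Subexpression sizes:
  S → 3
  S → 3
  R → 3
  (S ⋈[f=h] R) → 0
  π[v,f]((S ⋈[f=h] R)) → 0
  (S − π[v,f]((S ⋈[f=h] R))) → 3

== RESULT ==
v | f
p | 7
r | 2
t | 4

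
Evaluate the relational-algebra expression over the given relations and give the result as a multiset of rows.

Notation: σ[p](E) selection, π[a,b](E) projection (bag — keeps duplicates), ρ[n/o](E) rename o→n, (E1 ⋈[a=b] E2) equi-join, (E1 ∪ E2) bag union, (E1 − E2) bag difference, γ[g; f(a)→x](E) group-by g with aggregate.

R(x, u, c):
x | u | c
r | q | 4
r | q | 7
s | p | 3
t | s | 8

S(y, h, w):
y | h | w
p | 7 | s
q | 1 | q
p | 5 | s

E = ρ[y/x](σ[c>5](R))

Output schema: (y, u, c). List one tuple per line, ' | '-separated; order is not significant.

Per-node cardinality:
  R → 4
  σ[c>5](R) → 2
  ρ[y/x](σ[c>5](R)) → 2

== RESULT ==
y | u | c
r | q | 7
t | s | 8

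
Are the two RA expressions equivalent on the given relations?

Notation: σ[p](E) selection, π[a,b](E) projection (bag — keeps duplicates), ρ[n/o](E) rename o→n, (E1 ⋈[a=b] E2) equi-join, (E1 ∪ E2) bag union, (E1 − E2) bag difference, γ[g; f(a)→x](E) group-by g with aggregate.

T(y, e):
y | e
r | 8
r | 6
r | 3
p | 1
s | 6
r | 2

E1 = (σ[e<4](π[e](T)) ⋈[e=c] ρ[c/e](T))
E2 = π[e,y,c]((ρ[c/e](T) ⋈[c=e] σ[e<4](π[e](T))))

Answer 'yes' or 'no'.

E1 subexpression sizes:
  T → 6
  π[e](T) → 6
  σ[e<4](π[e](T)) → 3
  T → 6
  ρ[c/e](T) → 6
  (σ[e<4](π[e](T)) ⋈[e=c] ρ[c/e](T)) → 3
E2 subexpression sizes:
  T → 6
  ρ[c/e](T) → 6
  T → 6
  π[e](T) → 6
  σ[e<4](π[e](T)) → 3
  (ρ[c/e](T) ⋈[c=e] σ[e<4](π[e](T))) → 3
  π[e,y,c]((ρ[c/e](T) ⋈[c=e] σ[e<4](π[e](T)))) → 3

E1 and E2 produce the same multiset:
e | y | c
1 | p | 1
2 | r | 2
3 | r | 3

yes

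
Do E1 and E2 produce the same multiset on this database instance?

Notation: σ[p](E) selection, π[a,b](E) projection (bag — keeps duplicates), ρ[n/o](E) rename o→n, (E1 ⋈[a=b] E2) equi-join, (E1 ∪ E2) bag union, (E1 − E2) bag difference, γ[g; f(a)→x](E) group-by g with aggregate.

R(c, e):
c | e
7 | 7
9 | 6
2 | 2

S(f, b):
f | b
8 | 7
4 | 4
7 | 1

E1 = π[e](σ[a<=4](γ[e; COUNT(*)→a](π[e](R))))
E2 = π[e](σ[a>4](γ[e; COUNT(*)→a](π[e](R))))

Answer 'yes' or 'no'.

E1 per-node cardinality:
  R → 3
  π[e](R) → 3
  γ[e; COUNT(*)→a](π[e](R)) → 3
  σ[a<=4](γ[e; COUNT(*)→a](π[e](R))) → 3
  π[e](σ[a<=4](γ[e; COUNT(*)→a](π[e](R)))) → 3
E2 per-node cardinality:
  R → 3
  π[e](R) → 3
  γ[e; COUNT(*)→a](π[e](R)) → 3
  σ[a>4](γ[e; COUNT(*)→a](π[e](R))) → 0
  π[e](σ[a>4](γ[e; COUNT(*)→a](π[e](R)))) → 0

E1 result:
e
2
6
7
E2 result:
e
(0 rows)
Witness: (6,) appears 1× in E1 but 0× in E2.

no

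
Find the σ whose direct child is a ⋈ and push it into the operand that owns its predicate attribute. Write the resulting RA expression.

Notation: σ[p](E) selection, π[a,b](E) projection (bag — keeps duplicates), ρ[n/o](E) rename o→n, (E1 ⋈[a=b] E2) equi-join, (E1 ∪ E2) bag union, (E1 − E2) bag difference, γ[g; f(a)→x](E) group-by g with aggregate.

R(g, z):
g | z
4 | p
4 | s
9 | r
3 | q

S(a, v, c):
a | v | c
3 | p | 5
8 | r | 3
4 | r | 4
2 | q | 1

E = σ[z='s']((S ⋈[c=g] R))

σ filters on z, owned by the right side.
E' = (S ⋈[c=g] σ[z='s'](R))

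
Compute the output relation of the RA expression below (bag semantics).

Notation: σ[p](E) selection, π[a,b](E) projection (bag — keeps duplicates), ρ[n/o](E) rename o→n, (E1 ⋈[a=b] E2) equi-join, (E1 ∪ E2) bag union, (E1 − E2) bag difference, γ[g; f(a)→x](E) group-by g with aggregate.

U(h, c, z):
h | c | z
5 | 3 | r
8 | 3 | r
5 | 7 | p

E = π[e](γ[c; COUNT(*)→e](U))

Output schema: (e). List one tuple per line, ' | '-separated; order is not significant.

Row counts bottom-up:
  U → 3
  γ[c; COUNT(*)→e](U) → 2
  π[e](γ[c; COUNT(*)→e](U)) → 2

== RESULT ==
e
1
2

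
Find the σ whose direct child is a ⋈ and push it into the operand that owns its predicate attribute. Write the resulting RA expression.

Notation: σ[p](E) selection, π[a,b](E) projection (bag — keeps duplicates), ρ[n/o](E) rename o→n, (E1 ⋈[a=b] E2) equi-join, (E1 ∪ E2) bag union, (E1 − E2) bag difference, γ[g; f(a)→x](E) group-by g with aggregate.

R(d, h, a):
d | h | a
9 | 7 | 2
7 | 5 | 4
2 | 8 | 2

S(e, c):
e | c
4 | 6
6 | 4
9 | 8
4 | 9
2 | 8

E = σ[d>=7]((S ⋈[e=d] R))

σ filters on d, owned by the right side.
E' = (S ⋈[e=d] σ[d>=7](R))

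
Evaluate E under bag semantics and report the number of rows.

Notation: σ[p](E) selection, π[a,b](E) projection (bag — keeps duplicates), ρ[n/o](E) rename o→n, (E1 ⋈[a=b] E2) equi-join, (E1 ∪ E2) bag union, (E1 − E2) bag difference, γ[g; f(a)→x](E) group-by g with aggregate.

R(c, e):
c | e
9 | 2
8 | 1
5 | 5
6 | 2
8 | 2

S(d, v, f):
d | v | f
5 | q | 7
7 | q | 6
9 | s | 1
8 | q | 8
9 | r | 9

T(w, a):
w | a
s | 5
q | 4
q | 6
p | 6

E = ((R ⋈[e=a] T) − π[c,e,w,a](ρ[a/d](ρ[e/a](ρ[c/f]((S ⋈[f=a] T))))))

Per-node cardinality:
  R → 5
  T → 4
  (R ⋈[e=a] T) → 1
  S → 5
  T → 4
  (S ⋈[f=a] T) → 2
  ρ[c/f]((S ⋈[f=a] T)) → 2
  ρ[e/a](ρ[c/f]((S ⋈[f=a] T))) → 2
  ρ[a/d](ρ[e/a](ρ[c/f]((S ⋈[f=a] T)))) → 2
  π[c,e,w,a](ρ[a/d](ρ[e/a](ρ[c/f]((S ⋈[f=a] T))))) → 2
  ((R ⋈[e=a] T) − π[c,e,w,a](ρ[a/d](ρ[e/a](ρ[c/f]((S ⋈[f=a] T)))))) → 1

|E| = 1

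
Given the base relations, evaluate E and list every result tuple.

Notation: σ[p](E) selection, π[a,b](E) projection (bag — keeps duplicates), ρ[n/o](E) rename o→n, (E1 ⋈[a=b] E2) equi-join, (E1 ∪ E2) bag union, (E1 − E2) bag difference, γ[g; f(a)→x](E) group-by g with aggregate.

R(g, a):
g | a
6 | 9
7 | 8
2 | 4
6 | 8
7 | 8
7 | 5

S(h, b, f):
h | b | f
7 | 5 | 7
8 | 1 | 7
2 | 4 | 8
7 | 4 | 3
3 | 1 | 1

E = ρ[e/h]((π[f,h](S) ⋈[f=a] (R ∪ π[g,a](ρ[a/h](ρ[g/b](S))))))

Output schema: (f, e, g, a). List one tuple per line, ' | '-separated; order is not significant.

Row counts bottom-up:
  S → 5
  π[f,h](S) → 5
  R → 6
  S → 5
  ρ[g/b](S) → 5
  ρ[a/h](ρ[g/b](S)) → 5
  π[g,a](ρ[a/h](ρ[g/b](S))) → 5
  (R ∪ π[g,a](ρ[a/h](ρ[g/b](S)))) → 11
  (π[f,h](S) ⋈[f=a] (R ∪ π[g,a](ρ[a/h](ρ[g/b](S))))) → 9
  ρ[e/h]((π[f,h](S) ⋈[f=a] (R ∪ π[g,a](ρ[a/h](ρ[g/b](S)))))) → 9

== RESULT ==
f | e | g | a
3 | 7 | 1 | 3
7 | 7 | 4 | 7
7 | 7 | 5 | 7
7 | 8 | 4 | 7
7 | 8 | 5 | 7
8 | 2 | 1 | 8
8 | 2 | 6 | 8
8 | 2 | 7 | 8
8 | 2 | 7 | 8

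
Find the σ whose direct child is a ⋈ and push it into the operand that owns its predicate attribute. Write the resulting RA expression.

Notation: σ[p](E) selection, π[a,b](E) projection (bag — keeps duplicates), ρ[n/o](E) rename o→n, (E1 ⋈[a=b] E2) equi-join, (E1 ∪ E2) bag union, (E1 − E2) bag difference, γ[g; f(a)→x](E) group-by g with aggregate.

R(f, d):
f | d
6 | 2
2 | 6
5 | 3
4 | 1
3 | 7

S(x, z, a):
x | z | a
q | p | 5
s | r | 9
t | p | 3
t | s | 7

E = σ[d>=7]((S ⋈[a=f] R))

σ filters on d, owned by the right side.
E' = (S ⋈[a=f] σ[d>=7](R))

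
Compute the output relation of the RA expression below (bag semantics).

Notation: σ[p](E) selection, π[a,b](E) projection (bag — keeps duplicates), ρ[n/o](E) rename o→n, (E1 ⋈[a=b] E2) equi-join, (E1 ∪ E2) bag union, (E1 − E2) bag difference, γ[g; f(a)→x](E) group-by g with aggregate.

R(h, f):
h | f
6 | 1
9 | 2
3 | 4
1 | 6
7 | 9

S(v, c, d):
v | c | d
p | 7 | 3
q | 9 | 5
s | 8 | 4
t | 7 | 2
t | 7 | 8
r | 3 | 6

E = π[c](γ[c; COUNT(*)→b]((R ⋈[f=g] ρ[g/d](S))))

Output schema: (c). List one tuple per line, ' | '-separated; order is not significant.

Row counts bottom-up:
  R → 5
  S → 6
  ρ[g/d](S) → 6
  (R ⋈[f=g] ρ[g/d](S)) → 3
  γ[c; COUNT(*)→b]((R ⋈[f=g] ρ[g/d](S))) → 3
  π[c](γ[c; COUNT(*)→b]((R ⋈[f=g] ρ[g/d](S)))) → 3

== RESULT ==
c
3
7
8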